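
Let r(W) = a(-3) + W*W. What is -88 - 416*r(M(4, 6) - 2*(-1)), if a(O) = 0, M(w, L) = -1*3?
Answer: -504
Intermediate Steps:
M(w, L) = -3
r(W) = W**2 (r(W) = 0 + W*W = 0 + W**2 = W**2)
-88 - 416*r(M(4, 6) - 2*(-1)) = -88 - 416*(-3 - 2*(-1))**2 = -88 - 416*(-3 + 2)**2 = -88 - 416*(-1)**2 = -88 - 416*1 = -88 - 416 = -504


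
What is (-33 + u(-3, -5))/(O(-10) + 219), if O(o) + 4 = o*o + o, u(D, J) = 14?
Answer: -19/305 ≈ -0.062295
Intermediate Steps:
O(o) = -4 + o + o² (O(o) = -4 + (o*o + o) = -4 + (o² + o) = -4 + (o + o²) = -4 + o + o²)
(-33 + u(-3, -5))/(O(-10) + 219) = (-33 + 14)/((-4 - 10 + (-10)²) + 219) = -19/((-4 - 10 + 100) + 219) = -19/(86 + 219) = -19/305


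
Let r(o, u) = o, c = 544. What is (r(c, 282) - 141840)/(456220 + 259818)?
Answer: -70648/358019 ≈ -0.19733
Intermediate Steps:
(r(c, 282) - 141840)/(456220 + 259818) = (544 - 141840)/(456220 + 259818) = -141296/716038 = -141296*1/716038 = -70648/358019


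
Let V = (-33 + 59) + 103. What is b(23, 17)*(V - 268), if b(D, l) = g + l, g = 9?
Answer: -3614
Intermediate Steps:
V = 129 (V = 26 + 103 = 129)
b(D, l) = 9 + l
b(23, 17)*(V - 268) = (9 + 17)*(129 - 268) = 26*(-139) = -3614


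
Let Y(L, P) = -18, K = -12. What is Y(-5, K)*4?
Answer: -72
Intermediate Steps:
Y(-5, K)*4 = -18*4 = -72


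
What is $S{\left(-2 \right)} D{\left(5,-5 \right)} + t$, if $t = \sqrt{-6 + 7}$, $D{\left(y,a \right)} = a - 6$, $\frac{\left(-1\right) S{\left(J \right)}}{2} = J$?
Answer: $-43$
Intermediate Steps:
$S{\left(J \right)} = - 2 J$
$D{\left(y,a \right)} = -6 + a$ ($D{\left(y,a \right)} = a - 6 = -6 + a$)
$t = 1$ ($t = \sqrt{1} = 1$)
$S{\left(-2 \right)} D{\left(5,-5 \right)} + t = \left(-2\right) \left(-2\right) \left(-6 - 5\right) + 1 = 4 \left(-11\right) + 1 = -44 + 1 = -43$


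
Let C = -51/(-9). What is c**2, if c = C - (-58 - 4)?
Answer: 41209/9 ≈ 4578.8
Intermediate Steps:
C = 17/3 (C = -51*(-1/9) = 17/3 ≈ 5.6667)
c = 203/3 (c = 17/3 - (-58 - 4) = 17/3 - 1*(-62) = 17/3 + 62 = 203/3 ≈ 67.667)
c**2 = (203/3)**2 = 41209/9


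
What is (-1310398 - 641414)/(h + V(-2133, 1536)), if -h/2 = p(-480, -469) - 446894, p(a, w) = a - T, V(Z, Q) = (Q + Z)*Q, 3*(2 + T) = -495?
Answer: 325302/3763 ≈ 86.448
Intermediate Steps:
T = -167 (T = -2 + (⅓)*(-495) = -2 - 165 = -167)
V(Z, Q) = Q*(Q + Z)
p(a, w) = 167 + a (p(a, w) = a - 1*(-167) = a + 167 = 167 + a)
h = 894414 (h = -2*((167 - 480) - 446894) = -2*(-313 - 446894) = -2*(-447207) = 894414)
(-1310398 - 641414)/(h + V(-2133, 1536)) = (-1310398 - 641414)/(894414 + 1536*(1536 - 2133)) = -1951812/(894414 + 1536*(-597)) = -1951812/(894414 - 916992) = -1951812/(-22578) = -1951812*(-1/22578) = 325302/3763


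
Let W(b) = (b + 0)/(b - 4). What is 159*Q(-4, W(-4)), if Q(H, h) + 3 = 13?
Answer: 1590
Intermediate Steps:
W(b) = b/(-4 + b)
Q(H, h) = 10 (Q(H, h) = -3 + 13 = 10)
159*Q(-4, W(-4)) = 159*10 = 1590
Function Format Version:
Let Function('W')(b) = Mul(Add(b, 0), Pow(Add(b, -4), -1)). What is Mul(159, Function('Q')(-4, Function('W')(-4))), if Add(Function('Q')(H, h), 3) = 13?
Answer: 1590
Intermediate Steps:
Function('W')(b) = Mul(b, Pow(Add(-4, b), -1))
Function('Q')(H, h) = 10 (Function('Q')(H, h) = Add(-3, 13) = 10)
Mul(159, Function('Q')(-4, Function('W')(-4))) = Mul(159, 10) = 1590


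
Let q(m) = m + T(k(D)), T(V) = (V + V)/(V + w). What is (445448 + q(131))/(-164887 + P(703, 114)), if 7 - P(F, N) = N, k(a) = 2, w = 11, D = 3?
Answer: -5792531/2144922 ≈ -2.7006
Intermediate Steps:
T(V) = 2*V/(11 + V) (T(V) = (V + V)/(V + 11) = (2*V)/(11 + V) = 2*V/(11 + V))
P(F, N) = 7 - N
q(m) = 4/13 + m (q(m) = m + 2*2/(11 + 2) = m + 2*2/13 = m + 2*2*(1/13) = m + 4/13 = 4/13 + m)
(445448 + q(131))/(-164887 + P(703, 114)) = (445448 + (4/13 + 131))/(-164887 + (7 - 1*114)) = (445448 + 1707/13)/(-164887 + (7 - 114)) = 5792531/(13*(-164887 - 107)) = (5792531/13)/(-164994) = (5792531/13)*(-1/164994) = -5792531/2144922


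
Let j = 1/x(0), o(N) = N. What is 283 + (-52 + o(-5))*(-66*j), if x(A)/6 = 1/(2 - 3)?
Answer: -344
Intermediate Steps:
x(A) = -6 (x(A) = 6/(2 - 3) = 6/(-1) = 6*(-1) = -6)
j = -⅙ (j = 1/(-6) = -⅙ ≈ -0.16667)
283 + (-52 + o(-5))*(-66*j) = 283 + (-52 - 5)*(-66*(-⅙)) = 283 - 57*11 = 283 - 627 = -344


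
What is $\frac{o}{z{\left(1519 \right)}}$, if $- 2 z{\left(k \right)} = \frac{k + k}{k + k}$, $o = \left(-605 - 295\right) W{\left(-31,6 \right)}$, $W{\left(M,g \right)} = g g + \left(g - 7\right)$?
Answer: $63000$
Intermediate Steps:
$W{\left(M,g \right)} = -7 + g + g^{2}$ ($W{\left(M,g \right)} = g^{2} + \left(-7 + g\right) = -7 + g + g^{2}$)
$o = -31500$ ($o = \left(-605 - 295\right) \left(-7 + 6 + 6^{2}\right) = - 900 \left(-7 + 6 + 36\right) = \left(-900\right) 35 = -31500$)
$z{\left(k \right)} = - \frac{1}{2}$ ($z{\left(k \right)} = - \frac{\left(k + k\right) \frac{1}{k + k}}{2} = - \frac{2 k \frac{1}{2 k}}{2} = \left(- \frac{1}{2}\right) 1 = - \frac{1}{2}$)
$\frac{o}{z{\left(1519 \right)}} = - \frac{31500}{- \frac{1}{2}} = \left(-31500\right) \left(-2\right) = 63000$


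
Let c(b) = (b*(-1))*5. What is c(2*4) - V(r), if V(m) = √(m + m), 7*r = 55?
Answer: -40 - √770/7 ≈ -43.964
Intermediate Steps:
r = 55/7 (r = (⅐)*55 = 55/7 ≈ 7.8571)
c(b) = -5*b (c(b) = -b*5 = -5*b)
V(m) = √2*√m (V(m) = √(2*m) = √2*√m)
c(2*4) - V(r) = -10*4 - √2*√(55/7) = -5*8 - √2*√385/7 = -40 - √770/7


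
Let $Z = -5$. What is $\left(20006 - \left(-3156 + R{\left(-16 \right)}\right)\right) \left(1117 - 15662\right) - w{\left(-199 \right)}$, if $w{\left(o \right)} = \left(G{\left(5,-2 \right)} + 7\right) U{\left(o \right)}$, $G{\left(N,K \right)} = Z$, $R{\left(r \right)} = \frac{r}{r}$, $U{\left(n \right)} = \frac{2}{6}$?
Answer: $- \frac{1010630237}{3} \approx -3.3688 \cdot 10^{8}$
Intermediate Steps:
$U{\left(n \right)} = \frac{1}{3}$ ($U{\left(n \right)} = 2 \cdot \frac{1}{6} = \frac{1}{3}$)
$R{\left(r \right)} = 1$
$G{\left(N,K \right)} = -5$
$w{\left(o \right)} = \frac{2}{3}$ ($w{\left(o \right)} = \left(-5 + 7\right) \frac{1}{3} = 2 \cdot \frac{1}{3} = \frac{2}{3}$)
$\left(20006 - \left(-3156 + R{\left(-16 \right)}\right)\right) \left(1117 - 15662\right) - w{\left(-199 \right)} = \left(20006 + \left(3156 - 1\right)\right) \left(1117 - 15662\right) - \frac{2}{3} = \left(20006 + \left(3156 - 1\right)\right) \left(-14545\right) - \frac{2}{3} = \left(20006 + 3155\right) \left(-14545\right) - \frac{2}{3} = 23161 \left(-14545\right) - \frac{2}{3} = -336876745 - \frac{2}{3} = - \frac{1010630237}{3}$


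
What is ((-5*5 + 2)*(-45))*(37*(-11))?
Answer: -421245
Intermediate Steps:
((-5*5 + 2)*(-45))*(37*(-11)) = ((-25 + 2)*(-45))*(-407) = -23*(-45)*(-407) = 1035*(-407) = -421245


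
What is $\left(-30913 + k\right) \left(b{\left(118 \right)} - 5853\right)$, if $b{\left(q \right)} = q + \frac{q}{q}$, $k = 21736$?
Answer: $52620918$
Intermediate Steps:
$b{\left(q \right)} = 1 + q$ ($b{\left(q \right)} = q + 1 = 1 + q$)
$\left(-30913 + k\right) \left(b{\left(118 \right)} - 5853\right) = \left(-30913 + 21736\right) \left(\left(1 + 118\right) - 5853\right) = - 9177 \left(119 - 5853\right) = \left(-9177\right) \left(-5734\right) = 52620918$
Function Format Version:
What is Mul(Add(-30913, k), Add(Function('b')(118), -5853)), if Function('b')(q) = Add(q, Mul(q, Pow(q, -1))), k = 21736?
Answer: 52620918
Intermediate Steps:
Function('b')(q) = Add(1, q) (Function('b')(q) = Add(q, 1) = Add(1, q))
Mul(Add(-30913, k), Add(Function('b')(118), -5853)) = Mul(Add(-30913, 21736), Add(Add(1, 118), -5853)) = Mul(-9177, Add(119, -5853)) = Mul(-9177, -5734) = 52620918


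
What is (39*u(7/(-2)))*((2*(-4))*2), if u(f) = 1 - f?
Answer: -2808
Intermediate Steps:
(39*u(7/(-2)))*((2*(-4))*2) = (39*(1 - 7/(-2)))*((2*(-4))*2) = (39*(1 - 7*(-1)/2))*(-8*2) = (39*(1 - 1*(-7/2)))*(-16) = (39*(1 + 7/2))*(-16) = (39*(9/2))*(-16) = (351/2)*(-16) = -2808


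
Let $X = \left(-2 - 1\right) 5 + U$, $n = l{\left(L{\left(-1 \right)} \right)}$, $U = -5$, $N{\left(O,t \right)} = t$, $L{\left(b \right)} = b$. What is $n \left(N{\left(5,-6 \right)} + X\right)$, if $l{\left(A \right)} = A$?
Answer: $26$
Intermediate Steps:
$n = -1$
$X = -20$ ($X = \left(-2 - 1\right) 5 - 5 = \left(-3\right) 5 - 5 = -15 - 5 = -20$)
$n \left(N{\left(5,-6 \right)} + X\right) = - (-6 - 20) = \left(-1\right) \left(-26\right) = 26$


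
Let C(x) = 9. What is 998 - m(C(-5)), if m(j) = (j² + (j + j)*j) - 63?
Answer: 818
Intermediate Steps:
m(j) = -63 + 3*j² (m(j) = (j² + (2*j)*j) - 63 = (j² + 2*j²) - 63 = 3*j² - 63 = -63 + 3*j²)
998 - m(C(-5)) = 998 - (-63 + 3*9²) = 998 - (-63 + 3*81) = 998 - (-63 + 243) = 998 - 1*180 = 998 - 180 = 818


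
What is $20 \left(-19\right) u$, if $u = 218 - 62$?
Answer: $-59280$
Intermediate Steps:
$u = 156$
$20 \left(-19\right) u = 20 \left(-19\right) 156 = \left(-380\right) 156 = -59280$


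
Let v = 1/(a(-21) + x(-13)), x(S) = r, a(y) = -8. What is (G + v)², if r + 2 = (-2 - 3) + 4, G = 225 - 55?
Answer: 3493161/121 ≈ 28869.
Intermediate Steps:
G = 170
r = -3 (r = -2 + ((-2 - 3) + 4) = -2 + (-5 + 4) = -2 - 1 = -3)
x(S) = -3
v = -1/11 (v = 1/(-8 - 3) = 1/(-11) = -1/11 ≈ -0.090909)
(G + v)² = (170 - 1/11)² = (1869/11)² = 3493161/121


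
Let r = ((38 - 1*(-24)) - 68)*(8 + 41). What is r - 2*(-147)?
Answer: 0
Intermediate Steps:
r = -294 (r = ((38 + 24) - 68)*49 = (62 - 68)*49 = -6*49 = -294)
r - 2*(-147) = -294 - 2*(-147) = -294 + 294 = 0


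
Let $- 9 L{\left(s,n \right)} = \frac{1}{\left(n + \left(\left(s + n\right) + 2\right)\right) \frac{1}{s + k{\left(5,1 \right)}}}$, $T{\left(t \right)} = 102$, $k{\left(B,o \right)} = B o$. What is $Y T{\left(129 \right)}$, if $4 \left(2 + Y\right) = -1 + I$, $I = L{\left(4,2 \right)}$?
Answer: $- \frac{4641}{20} \approx -232.05$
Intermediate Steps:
$L{\left(s,n \right)} = - \frac{5 + s}{9 \left(2 + s + 2 n\right)}$ ($L{\left(s,n \right)} = - \frac{1}{9 \frac{n + \left(\left(s + n\right) + 2\right)}{s + 5 \cdot 1}} = - \frac{1}{9 \frac{n + \left(\left(n + s\right) + 2\right)}{s + 5}} = - \frac{1}{9 \frac{n + \left(2 + n + s\right)}{5 + s}} = - \frac{1}{9 \frac{2 + s + 2 n}{5 + s}} = - \frac{\frac{1}{2 + s + 2 n} \left(5 + s\right)}{9} = - \frac{5 + s}{9 \left(2 + s + 2 n\right)}$)
$I = - \frac{1}{10}$ ($I = \frac{-5 - 4}{9 \left(2 + 4 + 2 \cdot 2\right)} = \frac{-5 - 4}{9 \left(2 + 4 + 4\right)} = \frac{1}{9} \cdot \frac{1}{10} \left(-9\right) = - \frac{1}{10} \approx -0.1$)
$Y = - \frac{91}{40}$ ($Y = -2 + \frac{-1 - \frac{1}{10}}{4} = -2 + \frac{1}{4} \left(- \frac{11}{10}\right) = -2 - \frac{11}{40} = - \frac{91}{40} \approx -2.275$)
$Y T{\left(129 \right)} = \left(- \frac{91}{40}\right) 102 = - \frac{4641}{20}$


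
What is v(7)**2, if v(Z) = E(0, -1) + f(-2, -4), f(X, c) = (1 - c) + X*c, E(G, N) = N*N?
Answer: 196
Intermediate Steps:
E(G, N) = N**2
f(X, c) = 1 - c + X*c
v(Z) = 14 (v(Z) = (-1)**2 + (1 - 1*(-4) - 2*(-4)) = 1 + (1 + 4 + 8) = 1 + 13 = 14)
v(7)**2 = 14**2 = 196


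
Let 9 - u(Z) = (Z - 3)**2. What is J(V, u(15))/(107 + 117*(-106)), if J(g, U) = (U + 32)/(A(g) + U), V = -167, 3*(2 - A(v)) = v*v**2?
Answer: 309/57258601880 ≈ 5.3966e-9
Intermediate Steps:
A(v) = 2 - v**3/3 (A(v) = 2 - v*v**2/3 = 2 - v**3/3)
u(Z) = 9 - (-3 + Z)**2 (u(Z) = 9 - (Z - 3)**2 = 9 - (-3 + Z)**2)
J(g, U) = (32 + U)/(2 + U - g**3/3) (J(g, U) = (U + 32)/((2 - g**3/3) + U) = (32 + U)/(2 + U - g**3/3))
J(V, u(15))/(107 + 117*(-106)) = (3*(32 + 15*(6 - 1*15))/(6 - 1*(-167)**3 + 3*(15*(6 - 1*15))))/(107 + 117*(-106)) = (3*(32 + 15*(6 - 15))/(6 - 1*(-4657463) + 3*(15*(6 - 15))))/(107 - 12402) = (3*(32 + 15*(-9))/(6 + 4657463 + 3*(15*(-9))))/(-12295) = (3*(32 - 135)/(6 + 4657463 + 3*(-135)))*(-1/12295) = (3*(-103)/(6 + 4657463 - 405))*(-1/12295) = (3*(-103)/4657064)*(-1/12295) = (3*(1/4657064)*(-103))*(-1/12295) = -309/4657064*(-1/12295) = 309/57258601880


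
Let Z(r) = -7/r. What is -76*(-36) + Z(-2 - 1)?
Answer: 8215/3 ≈ 2738.3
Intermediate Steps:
-76*(-36) + Z(-2 - 1) = -76*(-36) - 7/(-2 - 1) = 2736 - 7/(-3) = 2736 - 7*(-⅓) = 2736 + 7/3 = 8215/3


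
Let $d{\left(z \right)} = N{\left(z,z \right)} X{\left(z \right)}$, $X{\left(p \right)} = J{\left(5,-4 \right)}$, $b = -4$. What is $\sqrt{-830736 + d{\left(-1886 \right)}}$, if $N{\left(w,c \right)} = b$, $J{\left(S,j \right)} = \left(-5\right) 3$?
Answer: $2 i \sqrt{207669} \approx 911.41 i$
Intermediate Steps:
$J{\left(S,j \right)} = -15$
$N{\left(w,c \right)} = -4$
$X{\left(p \right)} = -15$
$d{\left(z \right)} = 60$ ($d{\left(z \right)} = \left(-4\right) \left(-15\right) = 60$)
$\sqrt{-830736 + d{\left(-1886 \right)}} = \sqrt{-830736 + 60} = \sqrt{-830676} = 2 i \sqrt{207669}$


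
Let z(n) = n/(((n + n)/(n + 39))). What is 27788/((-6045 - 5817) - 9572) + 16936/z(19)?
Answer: 6244834/10717 ≈ 582.70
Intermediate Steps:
z(n) = 39/2 + n/2 (z(n) = n/(((2*n)/(39 + n))) = n/((2*n/(39 + n))) = n*((39 + n)/(2*n)) = 39/2 + n/2)
27788/((-6045 - 5817) - 9572) + 16936/z(19) = 27788/((-6045 - 5817) - 9572) + 16936/(39/2 + (1/2)*19) = 27788/(-11862 - 9572) + 16936/(39/2 + 19/2) = 27788/(-21434) + 16936/29 = 27788*(-1/21434) + 16936*(1/29) = -13894/10717 + 584 = 6244834/10717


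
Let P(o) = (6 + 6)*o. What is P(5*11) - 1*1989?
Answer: -1329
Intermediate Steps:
P(o) = 12*o
P(5*11) - 1*1989 = 12*(5*11) - 1*1989 = 12*55 - 1989 = 660 - 1989 = -1329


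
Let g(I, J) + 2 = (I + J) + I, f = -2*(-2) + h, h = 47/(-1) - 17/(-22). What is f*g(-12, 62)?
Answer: -16722/11 ≈ -1520.2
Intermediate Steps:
h = -1017/22 (h = 47*(-1) - 17*(-1/22) = -47 + 17/22 = -1017/22 ≈ -46.227)
f = -929/22 (f = -2*(-2) - 1017/22 = 4 - 1017/22 = -929/22 ≈ -42.227)
g(I, J) = -2 + J + 2*I (g(I, J) = -2 + ((I + J) + I) = -2 + (J + 2*I) = -2 + J + 2*I)
f*g(-12, 62) = -929*(-2 + 62 + 2*(-12))/22 = -929*(-2 + 62 - 24)/22 = -929/22*36 = -16722/11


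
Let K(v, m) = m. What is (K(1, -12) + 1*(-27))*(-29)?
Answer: 1131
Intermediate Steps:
(K(1, -12) + 1*(-27))*(-29) = (-12 + 1*(-27))*(-29) = (-12 - 27)*(-29) = -39*(-29) = 1131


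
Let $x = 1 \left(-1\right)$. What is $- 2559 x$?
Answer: $2559$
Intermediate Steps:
$x = -1$
$- 2559 x = \left(-2559\right) \left(-1\right) = 2559$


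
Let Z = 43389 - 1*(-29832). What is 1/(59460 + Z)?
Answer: 1/132681 ≈ 7.5369e-6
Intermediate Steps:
Z = 73221 (Z = 43389 + 29832 = 73221)
1/(59460 + Z) = 1/(59460 + 73221) = 1/132681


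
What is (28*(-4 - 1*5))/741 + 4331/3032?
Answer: 815069/748904 ≈ 1.0883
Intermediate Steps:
(28*(-4 - 1*5))/741 + 4331/3032 = (28*(-4 - 5))*(1/741) + 4331*(1/3032) = (28*(-9))*(1/741) + 4331/3032 = -252*1/741 + 4331/3032 = -84/247 + 4331/3032 = 815069/748904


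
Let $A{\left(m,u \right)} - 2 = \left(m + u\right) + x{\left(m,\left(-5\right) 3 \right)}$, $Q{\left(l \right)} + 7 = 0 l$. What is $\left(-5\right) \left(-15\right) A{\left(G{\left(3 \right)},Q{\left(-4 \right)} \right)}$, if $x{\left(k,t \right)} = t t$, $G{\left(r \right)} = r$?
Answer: $16725$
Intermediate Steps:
$Q{\left(l \right)} = -7$ ($Q{\left(l \right)} = -7 + 0 l = -7 + 0 = -7$)
$x{\left(k,t \right)} = t^{2}$
$A{\left(m,u \right)} = 227 + m + u$ ($A{\left(m,u \right)} = 2 + \left(\left(m + u\right) + \left(\left(-5\right) 3\right)^{2}\right) = 2 + \left(\left(m + u\right) + \left(-15\right)^{2}\right) = 2 + \left(\left(m + u\right) + 225\right) = 2 + \left(225 + m + u\right) = 227 + m + u$)
$\left(-5\right) \left(-15\right) A{\left(G{\left(3 \right)},Q{\left(-4 \right)} \right)} = \left(-5\right) \left(-15\right) \left(227 + 3 - 7\right) = 75 \cdot 223 = 16725$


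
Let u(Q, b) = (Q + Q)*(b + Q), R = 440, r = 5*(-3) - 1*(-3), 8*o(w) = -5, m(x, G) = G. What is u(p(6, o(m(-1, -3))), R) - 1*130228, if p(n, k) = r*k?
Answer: -247031/2 ≈ -1.2352e+5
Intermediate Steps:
o(w) = -5/8 (o(w) = (⅛)*(-5) = -5/8)
r = -12 (r = -15 + 3 = -12)
p(n, k) = -12*k
u(Q, b) = 2*Q*(Q + b) (u(Q, b) = (2*Q)*(Q + b) = 2*Q*(Q + b))
u(p(6, o(m(-1, -3))), R) - 1*130228 = 2*(-12*(-5/8))*(-12*(-5/8) + 440) - 1*130228 = 2*(15/2)*(15/2 + 440) - 130228 = 2*(15/2)*(895/2) - 130228 = 13425/2 - 130228 = -247031/2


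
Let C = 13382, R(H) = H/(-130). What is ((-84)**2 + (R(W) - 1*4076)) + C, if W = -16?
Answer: 1063538/65 ≈ 16362.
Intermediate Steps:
R(H) = -H/130 (R(H) = H*(-1/130) = -H/130)
((-84)**2 + (R(W) - 1*4076)) + C = ((-84)**2 + (-1/130*(-16) - 1*4076)) + 13382 = (7056 + (8/65 - 4076)) + 13382 = (7056 - 264932/65) + 13382 = 193708/65 + 13382 = 1063538/65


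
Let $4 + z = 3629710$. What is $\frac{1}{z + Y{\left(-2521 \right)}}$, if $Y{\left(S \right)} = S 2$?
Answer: $\frac{1}{3624664} \approx 2.7589 \cdot 10^{-7}$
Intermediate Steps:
$Y{\left(S \right)} = 2 S$
$z = 3629706$ ($z = -4 + 3629710 = 3629706$)
$\frac{1}{z + Y{\left(-2521 \right)}} = \frac{1}{3629706 + 2 \left(-2521\right)} = \frac{1}{3629706 - 5042} = \frac{1}{3624664}$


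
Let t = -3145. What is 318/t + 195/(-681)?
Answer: -276611/713915 ≈ -0.38746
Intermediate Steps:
318/t + 195/(-681) = 318/(-3145) + 195/(-681) = 318*(-1/3145) + 195*(-1/681) = -318/3145 - 65/227 = -276611/713915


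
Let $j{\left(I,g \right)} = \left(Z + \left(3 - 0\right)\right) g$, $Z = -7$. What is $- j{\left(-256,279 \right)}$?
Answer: $1116$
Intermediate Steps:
$j{\left(I,g \right)} = - 4 g$ ($j{\left(I,g \right)} = \left(-7 + \left(3 - 0\right)\right) g = \left(-7 + \left(3 + 0\right)\right) g = \left(-7 + 3\right) g = - 4 g$)
$- j{\left(-256,279 \right)} = - \left(-4\right) 279 = \left(-1\right) \left(-1116\right) = 1116$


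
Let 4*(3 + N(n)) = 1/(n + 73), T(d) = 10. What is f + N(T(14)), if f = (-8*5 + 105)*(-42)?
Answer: -907355/332 ≈ -2733.0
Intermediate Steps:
N(n) = -3 + 1/(4*(73 + n)) (N(n) = -3 + 1/(4*(n + 73)) = -3 + 1/(4*(73 + n)))
f = -2730 (f = (-40 + 105)*(-42) = 65*(-42) = -2730)
f + N(T(14)) = -2730 + (-875 - 12*10)/(4*(73 + 10)) = -2730 + (1/4)*(-875 - 120)/83 = -2730 + (1/4)*(1/83)*(-995) = -2730 - 995/332 = -907355/332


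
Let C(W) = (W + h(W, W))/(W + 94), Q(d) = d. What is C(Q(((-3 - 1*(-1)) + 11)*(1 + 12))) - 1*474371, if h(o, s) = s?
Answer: -100092047/211 ≈ -4.7437e+5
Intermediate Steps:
C(W) = 2*W/(94 + W) (C(W) = (W + W)/(W + 94) = (2*W)/(94 + W) = 2*W/(94 + W))
C(Q(((-3 - 1*(-1)) + 11)*(1 + 12))) - 1*474371 = 2*(((-3 - 1*(-1)) + 11)*(1 + 12))/(94 + ((-3 - 1*(-1)) + 11)*(1 + 12)) - 1*474371 = 2*(((-3 + 1) + 11)*13)/(94 + ((-3 + 1) + 11)*13) - 474371 = 2*((-2 + 11)*13)/(94 + (-2 + 11)*13) - 474371 = 2*(9*13)/(94 + 9*13) - 474371 = 2*117/(94 + 117) - 474371 = 2*117/211 - 474371 = 2*117*(1/211) - 474371 = 234/211 - 474371 = -100092047/211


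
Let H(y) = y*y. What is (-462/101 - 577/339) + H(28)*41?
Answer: 1100363521/34239 ≈ 32138.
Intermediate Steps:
H(y) = y**2
(-462/101 - 577/339) + H(28)*41 = (-462/101 - 577/339) + 28**2*41 = (-462*1/101 - 577*1/339) + 784*41 = (-462/101 - 577/339) + 32144 = -214895/34239 + 32144 = 1100363521/34239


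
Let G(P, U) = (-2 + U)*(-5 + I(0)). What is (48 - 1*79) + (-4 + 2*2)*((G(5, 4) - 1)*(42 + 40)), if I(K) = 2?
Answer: -31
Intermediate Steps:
G(P, U) = 6 - 3*U (G(P, U) = (-2 + U)*(-5 + 2) = (-2 + U)*(-3) = 6 - 3*U)
(48 - 1*79) + (-4 + 2*2)*((G(5, 4) - 1)*(42 + 40)) = (48 - 1*79) + (-4 + 2*2)*(((6 - 3*4) - 1)*(42 + 40)) = (48 - 79) + (-4 + 4)*(((6 - 12) - 1)*82) = -31 + 0*((-6 - 1)*82) = -31 + 0*(-7*82) = -31 + 0*(-574) = -31 + 0 = -31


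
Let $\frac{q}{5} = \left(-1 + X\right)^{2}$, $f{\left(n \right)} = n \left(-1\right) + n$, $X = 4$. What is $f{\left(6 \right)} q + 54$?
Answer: $54$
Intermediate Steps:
$f{\left(n \right)} = 0$ ($f{\left(n \right)} = - n + n = 0$)
$q = 45$ ($q = 5 \left(-1 + 4\right)^{2} = 5 \cdot 3^{2} = 5 \cdot 9 = 45$)
$f{\left(6 \right)} q + 54 = 0 \cdot 45 + 54 = 0 + 54 = 54$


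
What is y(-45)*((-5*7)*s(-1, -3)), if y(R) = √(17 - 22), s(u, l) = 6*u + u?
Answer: 245*I*√5 ≈ 547.84*I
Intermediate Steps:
s(u, l) = 7*u
y(R) = I*√5 (y(R) = √(-5) = I*√5)
y(-45)*((-5*7)*s(-1, -3)) = (I*√5)*((-5*7)*(7*(-1))) = (I*√5)*(-35*(-7)) = (I*√5)*245 = 245*I*√5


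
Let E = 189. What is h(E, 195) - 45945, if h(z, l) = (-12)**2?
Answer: -45801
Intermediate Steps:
h(z, l) = 144
h(E, 195) - 45945 = 144 - 45945 = -45801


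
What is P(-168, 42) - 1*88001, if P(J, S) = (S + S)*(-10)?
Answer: -88841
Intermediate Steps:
P(J, S) = -20*S (P(J, S) = (2*S)*(-10) = -20*S)
P(-168, 42) - 1*88001 = -20*42 - 1*88001 = -840 - 88001 = -88841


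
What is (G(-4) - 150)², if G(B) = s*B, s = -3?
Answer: 19044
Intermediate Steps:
G(B) = -3*B
(G(-4) - 150)² = (-3*(-4) - 150)² = (12 - 150)² = (-138)² = 19044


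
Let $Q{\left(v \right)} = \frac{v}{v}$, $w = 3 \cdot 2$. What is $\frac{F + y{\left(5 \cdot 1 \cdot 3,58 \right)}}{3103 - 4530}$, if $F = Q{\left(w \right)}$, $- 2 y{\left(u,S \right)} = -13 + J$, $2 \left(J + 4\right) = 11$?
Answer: $- \frac{27}{5708} \approx -0.0047302$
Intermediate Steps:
$J = \frac{3}{2}$ ($J = -4 + \frac{1}{2} \cdot 11 = -4 + \frac{11}{2} = \frac{3}{2} \approx 1.5$)
$y{\left(u,S \right)} = \frac{23}{4}$ ($y{\left(u,S \right)} = - \frac{-13 + \frac{3}{2}}{2} = \left(- \frac{1}{2}\right) \left(- \frac{23}{2}\right) = \frac{23}{4}$)
$w = 6$
$Q{\left(v \right)} = 1$
$F = 1$
$\frac{F + y{\left(5 \cdot 1 \cdot 3,58 \right)}}{3103 - 4530} = \frac{1 + \frac{23}{4}}{3103 - 4530} = \frac{27}{4 \left(-1427\right)} = \frac{27}{4} \left(- \frac{1}{1427}\right) = - \frac{27}{5708}$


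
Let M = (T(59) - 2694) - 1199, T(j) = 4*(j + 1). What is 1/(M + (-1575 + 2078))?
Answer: -1/3150 ≈ -0.00031746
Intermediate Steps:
T(j) = 4 + 4*j (T(j) = 4*(1 + j) = 4 + 4*j)
M = -3653 (M = ((4 + 4*59) - 2694) - 1199 = ((4 + 236) - 2694) - 1199 = (240 - 2694) - 1199 = -2454 - 1199 = -3653)
1/(M + (-1575 + 2078)) = 1/(-3653 + (-1575 + 2078)) = 1/(-3653 + 503) = 1/(-3150) = -1/3150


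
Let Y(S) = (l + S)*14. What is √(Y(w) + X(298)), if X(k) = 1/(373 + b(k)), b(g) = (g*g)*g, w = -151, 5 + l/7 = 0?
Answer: I*√1823689118902805935/26463965 ≈ 51.029*I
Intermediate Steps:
l = -35 (l = -35 + 7*0 = -35 + 0 = -35)
Y(S) = -490 + 14*S (Y(S) = (-35 + S)*14 = -490 + 14*S)
b(g) = g³ (b(g) = g²*g = g³)
X(k) = 1/(373 + k³)
√(Y(w) + X(298)) = √((-490 + 14*(-151)) + 1/(373 + 298³)) = √((-490 - 2114) + 1/(373 + 26463592)) = √(-2604 + 1/26463965) = √(-68912164859/26463965) = I*√1823689118902805935/26463965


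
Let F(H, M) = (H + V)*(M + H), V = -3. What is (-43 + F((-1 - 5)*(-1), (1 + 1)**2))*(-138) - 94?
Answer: 1700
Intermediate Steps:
F(H, M) = (-3 + H)*(H + M) (F(H, M) = (H - 3)*(M + H) = (-3 + H)*(H + M))
(-43 + F((-1 - 5)*(-1), (1 + 1)**2))*(-138) - 94 = (-43 + (((-1 - 5)*(-1))**2 - 3*(-1 - 5)*(-1) - 3*(1 + 1)**2 + ((-1 - 5)*(-1))*(1 + 1)**2))*(-138) - 94 = (-43 + ((-6*(-1))**2 - (-18)*(-1) - 3*2**2 - 6*(-1)*2**2))*(-138) - 94 = (-43 + (6**2 - 3*6 - 3*4 + 6*4))*(-138) - 94 = (-43 + (36 - 18 - 12 + 24))*(-138) - 94 = (-43 + 30)*(-138) - 94 = -13*(-138) - 94 = 1794 - 94 = 1700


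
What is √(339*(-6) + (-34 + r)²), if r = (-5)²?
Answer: 3*I*√217 ≈ 44.193*I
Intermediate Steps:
r = 25
√(339*(-6) + (-34 + r)²) = √(339*(-6) + (-34 + 25)²) = √(-2034 + (-9)²) = √(-2034 + 81) = √(-1953) = 3*I*√217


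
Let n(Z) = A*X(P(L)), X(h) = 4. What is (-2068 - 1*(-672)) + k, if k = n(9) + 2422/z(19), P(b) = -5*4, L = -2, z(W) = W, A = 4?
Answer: -23798/19 ≈ -1252.5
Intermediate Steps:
P(b) = -20
n(Z) = 16 (n(Z) = 4*4 = 16)
k = 2726/19 (k = 16 + 2422/19 = 2726/19 ≈ 143.47)
(-2068 - 1*(-672)) + k = (-2068 - 1*(-672)) + 2726/19 = (-2068 + 672) + 2726/19 = -1396 + 2726/19 = -23798/19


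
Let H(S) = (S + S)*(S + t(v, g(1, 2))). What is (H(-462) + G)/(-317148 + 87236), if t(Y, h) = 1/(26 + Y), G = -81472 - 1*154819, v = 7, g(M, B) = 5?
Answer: -190569/229912 ≈ -0.82888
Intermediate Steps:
G = -236291 (G = -81472 - 154819 = -236291)
H(S) = 2*S*(1/33 + S) (H(S) = (S + S)*(S + 1/(26 + 7)) = (2*S)*(S + 1/33) = (2*S)*(1/33 + S) = 2*S*(1/33 + S))
(H(-462) + G)/(-317148 + 87236) = ((2/33)*(-462)*(1 + 33*(-462)) - 236291)/(-317148 + 87236) = ((2/33)*(-462)*(1 - 15246) - 236291)/(-229912) = ((2/33)*(-462)*(-15245) - 236291)*(-1/229912) = (426860 - 236291)*(-1/229912) = 190569*(-1/229912) = -190569/229912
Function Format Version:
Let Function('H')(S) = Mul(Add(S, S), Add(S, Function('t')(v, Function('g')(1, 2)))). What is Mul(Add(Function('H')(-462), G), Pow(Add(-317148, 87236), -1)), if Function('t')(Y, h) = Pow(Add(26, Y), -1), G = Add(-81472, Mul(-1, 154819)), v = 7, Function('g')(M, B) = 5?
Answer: Rational(-190569, 229912) ≈ -0.82888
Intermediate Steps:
G = -236291 (G = Add(-81472, -154819) = -236291)
Function('H')(S) = Mul(2, S, Add(Rational(1, 33), S)) (Function('H')(S) = Mul(Add(S, S), Add(S, Pow(Add(26, 7), -1))) = Mul(Mul(2, S), Add(S, Pow(33, -1))) = Mul(Mul(2, S), Add(S, Rational(1, 33))) = Mul(Mul(2, S), Add(Rational(1, 33), S)) = Mul(2, S, Add(Rational(1, 33), S)))
Mul(Add(Function('H')(-462), G), Pow(Add(-317148, 87236), -1)) = Mul(Add(Mul(Rational(2, 33), -462, Add(1, Mul(33, -462))), -236291), Pow(Add(-317148, 87236), -1)) = Mul(Add(Mul(Rational(2, 33), -462, Add(1, -15246)), -236291), Pow(-229912, -1)) = Mul(Add(Mul(Rational(2, 33), -462, -15245), -236291), Rational(-1, 229912)) = Mul(Add(426860, -236291), Rational(-1, 229912)) = Mul(190569, Rational(-1, 229912)) = Rational(-190569, 229912)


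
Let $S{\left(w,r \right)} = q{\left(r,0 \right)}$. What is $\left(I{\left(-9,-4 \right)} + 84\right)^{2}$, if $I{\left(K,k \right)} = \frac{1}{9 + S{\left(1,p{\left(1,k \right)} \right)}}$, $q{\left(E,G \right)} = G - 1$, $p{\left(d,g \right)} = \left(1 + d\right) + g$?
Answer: $\frac{452929}{64} \approx 7077.0$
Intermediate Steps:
$p{\left(d,g \right)} = 1 + d + g$
$q{\left(E,G \right)} = -1 + G$ ($q{\left(E,G \right)} = G - 1 = -1 + G$)
$S{\left(w,r \right)} = -1$ ($S{\left(w,r \right)} = -1 + 0 = -1$)
$I{\left(K,k \right)} = \frac{1}{8}$ ($I{\left(K,k \right)} = \frac{1}{9 - 1} = \frac{1}{8}$)
$\left(I{\left(-9,-4 \right)} + 84\right)^{2} = \left(\frac{1}{8} + 84\right)^{2} = \left(\frac{673}{8}\right)^{2} = \frac{452929}{64}$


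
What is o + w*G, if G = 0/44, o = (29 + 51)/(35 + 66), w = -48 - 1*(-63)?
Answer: 80/101 ≈ 0.79208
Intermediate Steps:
w = 15 (w = -48 + 63 = 15)
o = 80/101 ≈ 0.79208
G = 0 (G = 0*(1/44) = 0)
o + w*G = 80/101 + 15*0 = 80/101 + 0 = 80/101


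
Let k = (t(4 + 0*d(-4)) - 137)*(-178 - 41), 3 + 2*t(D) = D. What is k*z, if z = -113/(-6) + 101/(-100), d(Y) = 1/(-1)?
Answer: 106560363/200 ≈ 5.3280e+5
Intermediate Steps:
d(Y) = -1
t(D) = -3/2 + D/2
z = 5347/300 (z = -113*(-1/6) + 101*(-1/100) = 113/6 - 101/100 = 5347/300 ≈ 17.823)
k = 59787/2 (k = ((-3/2 + (4 + 0*(-1))/2) - 137)*(-178 - 41) = ((-3/2 + (4 + 0)/2) - 137)*(-219) = ((-3/2 + (1/2)*4) - 137)*(-219) = ((-3/2 + 2) - 137)*(-219) = (1/2 - 137)*(-219) = -273/2*(-219) = 59787/2 ≈ 29894.)
k*z = (59787/2)*(5347/300) = 106560363/200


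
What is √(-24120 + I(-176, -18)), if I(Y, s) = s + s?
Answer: 6*I*√671 ≈ 155.42*I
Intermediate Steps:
I(Y, s) = 2*s
√(-24120 + I(-176, -18)) = √(-24120 + 2*(-18)) = √(-24120 - 36) = √(-24156) = 6*I*√671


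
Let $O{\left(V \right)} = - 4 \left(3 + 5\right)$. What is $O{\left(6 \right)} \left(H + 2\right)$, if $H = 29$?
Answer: $-992$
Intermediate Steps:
$O{\left(V \right)} = -32$ ($O{\left(V \right)} = \left(-4\right) 8 = -32$)
$O{\left(6 \right)} \left(H + 2\right) = - 32 \left(29 + 2\right) = \left(-32\right) 31 = -992$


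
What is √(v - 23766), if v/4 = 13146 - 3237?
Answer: 23*√30 ≈ 125.98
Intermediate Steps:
v = 39636 (v = 4*(13146 - 3237) = 4*9909 = 39636)
√(v - 23766) = √(39636 - 23766) = √15870 = 23*√30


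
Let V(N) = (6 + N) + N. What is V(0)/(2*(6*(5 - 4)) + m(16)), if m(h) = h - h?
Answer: 1/2 ≈ 0.50000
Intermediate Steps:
m(h) = 0
V(N) = 6 + 2*N
V(0)/(2*(6*(5 - 4)) + m(16)) = (6 + 2*0)/(2*(6*(5 - 4)) + 0) = (6 + 0)/(2*(6*1) + 0) = 6/(2*6 + 0) = 6/(12 + 0) = 6/12 = 6*(1/12) = 1/2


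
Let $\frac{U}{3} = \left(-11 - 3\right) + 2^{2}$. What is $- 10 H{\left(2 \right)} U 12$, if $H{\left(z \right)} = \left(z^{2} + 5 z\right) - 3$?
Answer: $39600$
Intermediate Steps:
$H{\left(z \right)} = -3 + z^{2} + 5 z$
$U = -30$ ($U = 3 \left(\left(-11 - 3\right) + 2^{2}\right) = 3 \left(-14 + 4\right) = 3 \left(-10\right) = -30$)
$- 10 H{\left(2 \right)} U 12 = - 10 \left(-3 + 2^{2} + 5 \cdot 2\right) \left(-30\right) 12 = - 10 \left(-3 + 4 + 10\right) \left(-30\right) 12 = \left(-10\right) 11 \left(-30\right) 12 = \left(-110\right) \left(-30\right) 12 = 3300 \cdot 12 = 39600$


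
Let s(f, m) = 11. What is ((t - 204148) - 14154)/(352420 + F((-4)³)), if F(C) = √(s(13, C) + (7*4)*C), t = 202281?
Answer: -5646120820/124199858181 + 16021*I*√1781/124199858181 ≈ -0.04546 + 5.4438e-6*I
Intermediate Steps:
F(C) = √(11 + 28*C) (F(C) = √(11 + (7*4)*C) = √(11 + 28*C))
((t - 204148) - 14154)/(352420 + F((-4)³)) = ((202281 - 204148) - 14154)/(352420 + √(11 + 28*(-4)³)) = (-1867 - 14154)/(352420 + √(11 + 28*(-64))) = -16021/(352420 + √(11 - 1792)) = -16021/(352420 + √(-1781)) = -16021/(352420 + I*√1781)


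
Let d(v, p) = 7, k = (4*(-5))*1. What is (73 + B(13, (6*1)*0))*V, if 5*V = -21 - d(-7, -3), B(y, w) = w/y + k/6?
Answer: -5852/15 ≈ -390.13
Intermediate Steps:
k = -20 (k = -20*1 = -20)
B(y, w) = -10/3 + w/y (B(y, w) = w/y - 20/6 = w/y - 20*⅙ = w/y - 10/3 = -10/3 + w/y)
V = -28/5 (V = (-21 - 1*7)/5 = (-21 - 7)/5 = (⅕)*(-28) = -28/5 ≈ -5.6000)
(73 + B(13, (6*1)*0))*V = (73 + (-10/3 + ((6*1)*0)/13))*(-28/5) = (73 + (-10/3 + (6*0)*(1/13)))*(-28/5) = (73 + (-10/3 + 0*(1/13)))*(-28/5) = (73 + (-10/3 + 0))*(-28/5) = (73 - 10/3)*(-28/5) = (209/3)*(-28/5) = -5852/15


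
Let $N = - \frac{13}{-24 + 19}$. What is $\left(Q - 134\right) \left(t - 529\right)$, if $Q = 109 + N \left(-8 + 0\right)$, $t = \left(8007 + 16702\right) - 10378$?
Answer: $- \frac{3160658}{5} \approx -6.3213 \cdot 10^{5}$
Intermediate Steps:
$t = 14331$ ($t = 24709 - 10378 = 14331$)
$N = \frac{13}{5}$ ($N = - \frac{13}{-5} = \left(-13\right) \left(- \frac{1}{5}\right) = \frac{13}{5} \approx 2.6$)
$Q = \frac{441}{5}$ ($Q = 109 + \frac{13 \left(-8 + 0\right)}{5} = 109 + \frac{13}{5} \left(-8\right) = 109 - \frac{104}{5} = \frac{441}{5} \approx 88.2$)
$\left(Q - 134\right) \left(t - 529\right) = \left(\frac{441}{5} - 134\right) \left(14331 - 529\right) = \left(- \frac{229}{5}\right) 13802 = - \frac{3160658}{5}$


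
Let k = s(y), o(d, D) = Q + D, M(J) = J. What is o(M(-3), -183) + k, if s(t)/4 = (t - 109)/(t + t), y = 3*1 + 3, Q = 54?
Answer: -490/3 ≈ -163.33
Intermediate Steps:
o(d, D) = 54 + D
y = 6 (y = 3 + 3 = 6)
s(t) = 2*(-109 + t)/t (s(t) = 4*((t - 109)/(t + t)) = 4*((-109 + t)/((2*t))) = 4*((-109 + t)*(1/(2*t))) = 4*((-109 + t)/(2*t)) = 2*(-109 + t)/t)
k = -103/3 (k = 2 - 218/6 = 2 - 218*1/6 = 2 - 109/3 = -103/3 ≈ -34.333)
o(M(-3), -183) + k = (54 - 183) - 103/3 = -129 - 103/3 = -490/3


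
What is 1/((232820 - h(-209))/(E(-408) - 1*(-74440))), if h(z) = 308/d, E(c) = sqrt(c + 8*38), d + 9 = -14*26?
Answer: 3470765/10855271 + 373*I*sqrt(26)/43421084 ≈ 0.31973 + 4.3802e-5*I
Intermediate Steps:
d = -373 (d = -9 - 14*26 = -9 - 364 = -373)
E(c) = sqrt(304 + c) (E(c) = sqrt(c + 304) = sqrt(304 + c))
h(z) = -308/373 (h(z) = 308/(-373) = 308*(-1/373) = -308/373)
1/((232820 - h(-209))/(E(-408) - 1*(-74440))) = 1/((232820 - 1*(-308/373))/(sqrt(304 - 408) - 1*(-74440))) = 1/((232820 + 308/373)/(sqrt(-104) + 74440)) = 1/(86842168/(373*(2*I*sqrt(26) + 74440))) = 1/(86842168/(373*(74440 + 2*I*sqrt(26)))) = 3470765/10855271 + 373*I*sqrt(26)/43421084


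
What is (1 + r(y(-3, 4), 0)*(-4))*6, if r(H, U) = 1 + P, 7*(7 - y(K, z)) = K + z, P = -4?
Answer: 78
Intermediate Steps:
y(K, z) = 7 - K/7 - z/7 (y(K, z) = 7 - (K + z)/7 = 7 + (-K/7 - z/7) = 7 - K/7 - z/7)
r(H, U) = -3 (r(H, U) = 1 - 4 = -3)
(1 + r(y(-3, 4), 0)*(-4))*6 = (1 - 3*(-4))*6 = (1 + 12)*6 = 13*6 = 78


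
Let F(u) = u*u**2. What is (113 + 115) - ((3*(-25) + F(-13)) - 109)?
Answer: 2609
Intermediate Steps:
F(u) = u**3
(113 + 115) - ((3*(-25) + F(-13)) - 109) = (113 + 115) - ((3*(-25) + (-13)**3) - 109) = 228 - ((-75 - 2197) - 109) = 228 - (-2272 - 109) = 228 - 1*(-2381) = 228 + 2381 = 2609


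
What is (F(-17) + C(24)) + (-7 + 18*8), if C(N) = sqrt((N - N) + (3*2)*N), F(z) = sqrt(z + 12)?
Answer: 149 + I*sqrt(5) ≈ 149.0 + 2.2361*I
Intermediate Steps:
F(z) = sqrt(12 + z)
C(N) = sqrt(6)*sqrt(N) (C(N) = sqrt(0 + 6*N) = sqrt(6*N) = sqrt(6)*sqrt(N))
(F(-17) + C(24)) + (-7 + 18*8) = (sqrt(12 - 17) + sqrt(6)*sqrt(24)) + (-7 + 18*8) = (sqrt(-5) + sqrt(6)*(2*sqrt(6))) + (-7 + 144) = (I*sqrt(5) + 12) + 137 = (12 + I*sqrt(5)) + 137 = 149 + I*sqrt(5)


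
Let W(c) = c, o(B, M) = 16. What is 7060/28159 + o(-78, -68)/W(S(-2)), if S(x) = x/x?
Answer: 457604/28159 ≈ 16.251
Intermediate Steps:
S(x) = 1
7060/28159 + o(-78, -68)/W(S(-2)) = 7060/28159 + 16/1 = 7060*(1/28159) + 16*1 = 7060/28159 + 16 = 457604/28159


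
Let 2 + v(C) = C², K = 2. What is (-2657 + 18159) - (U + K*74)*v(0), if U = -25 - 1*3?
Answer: 15742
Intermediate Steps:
U = -28 (U = -25 - 3 = -28)
v(C) = -2 + C²
(-2657 + 18159) - (U + K*74)*v(0) = (-2657 + 18159) - (-28 + 2*74)*(-2 + 0²) = 15502 - (-28 + 148)*(-2 + 0) = 15502 - 120*(-2) = 15502 - 1*(-240) = 15502 + 240 = 15742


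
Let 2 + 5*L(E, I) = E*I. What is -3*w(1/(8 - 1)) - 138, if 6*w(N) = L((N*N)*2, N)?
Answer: -236328/1715 ≈ -137.80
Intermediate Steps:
L(E, I) = -⅖ + E*I/5 (L(E, I) = -⅖ + (E*I)/5 = -⅖ + E*I/5)
w(N) = -1/15 + N³/15 (w(N) = (-⅖ + ((N*N)*2)*N/5)/6 = (-⅖ + (N²*2)*N/5)/6 = (-⅖ + (2*N²)*N/5)/6 = (-⅖ + 2*N³/5)/6 = -1/15 + N³/15)
-3*w(1/(8 - 1)) - 138 = -3*(-1/15 + (1/(8 - 1))³/15) - 138 = -3*(-1/15 + (1/7)³/15) - 138 = -3*(-1/15 + (⅐)³/15) - 138 = -3*(-1/15 + (1/15)*(1/343)) - 138 = -3*(-1/15 + 1/5145) - 138 = -3*(-114/1715) - 138 = 342/1715 - 138 = -236328/1715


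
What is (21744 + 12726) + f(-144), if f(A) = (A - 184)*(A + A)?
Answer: 128934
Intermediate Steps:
f(A) = 2*A*(-184 + A) (f(A) = (-184 + A)*(2*A) = 2*A*(-184 + A))
(21744 + 12726) + f(-144) = (21744 + 12726) + 2*(-144)*(-184 - 144) = 34470 + 2*(-144)*(-328) = 34470 + 94464 = 128934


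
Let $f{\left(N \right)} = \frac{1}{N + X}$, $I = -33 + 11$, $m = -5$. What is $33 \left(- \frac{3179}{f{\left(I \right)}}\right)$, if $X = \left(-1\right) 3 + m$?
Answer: $3147210$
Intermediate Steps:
$I = -22$
$X = -8$ ($X = \left(-1\right) 3 - 5 = -3 - 5 = -8$)
$f{\left(N \right)} = \frac{1}{-8 + N}$ ($f{\left(N \right)} = \frac{1}{N - 8} = \frac{1}{-8 + N}$)
$33 \left(- \frac{3179}{f{\left(I \right)}}\right) = 33 \left(- \frac{3179}{\frac{1}{-8 - 22}}\right) = 33 \left(- \frac{3179}{\frac{1}{-30}}\right) = 33 \left(- \frac{3179}{- \frac{1}{30}}\right) = 33 \left(\left(-3179\right) \left(-30\right)\right) = 33 \cdot 95370 = 3147210$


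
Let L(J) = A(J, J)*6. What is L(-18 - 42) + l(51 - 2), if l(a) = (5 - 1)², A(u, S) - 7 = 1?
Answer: 64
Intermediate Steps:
A(u, S) = 8 (A(u, S) = 7 + 1 = 8)
l(a) = 16 (l(a) = 4² = 16)
L(J) = 48 (L(J) = 8*6 = 48)
L(-18 - 42) + l(51 - 2) = 48 + 16 = 64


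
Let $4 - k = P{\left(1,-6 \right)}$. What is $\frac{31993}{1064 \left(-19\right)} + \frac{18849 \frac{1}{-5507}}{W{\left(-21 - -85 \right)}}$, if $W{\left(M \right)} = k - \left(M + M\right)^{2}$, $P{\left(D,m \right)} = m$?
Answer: $- \frac{480746587215}{303818238248} \approx -1.5823$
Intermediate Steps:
$k = 10$ ($k = 4 - -6 = 4 + 6 = 10$)
$W{\left(M \right)} = 10 - 4 M^{2}$ ($W{\left(M \right)} = 10 - \left(M + M\right)^{2} = 10 - \left(2 M\right)^{2} = 10 - 4 M^{2}$)
$\frac{31993}{1064 \left(-19\right)} + \frac{18849 \frac{1}{-5507}}{W{\left(-21 - -85 \right)}} = \frac{31993}{1064 \left(-19\right)} + \frac{18849 \frac{1}{-5507}}{10 - 4 \left(-21 - -85\right)^{2}} = \frac{31993}{-20216} + \frac{18849 \left(- \frac{1}{5507}\right)}{10 - 4 \left(-21 + 85\right)^{2}} = 31993 \left(- \frac{1}{20216}\right) - \frac{18849}{5507 \left(10 - 4 \cdot 64^{2}\right)} = - \frac{31993}{20216} - \frac{18849}{5507 \left(10 - 16384\right)} = - \frac{31993}{20216} - \frac{18849}{5507 \left(-16374\right)} = - \frac{31993}{20216} - - \frac{6283}{30057206} = - \frac{31993}{20216} + \frac{6283}{30057206} = - \frac{480746587215}{303818238248}$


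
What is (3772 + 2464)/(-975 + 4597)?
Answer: 3118/1811 ≈ 1.7217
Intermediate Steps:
(3772 + 2464)/(-975 + 4597) = 6236/3622 = 6236*(1/3622) = 3118/1811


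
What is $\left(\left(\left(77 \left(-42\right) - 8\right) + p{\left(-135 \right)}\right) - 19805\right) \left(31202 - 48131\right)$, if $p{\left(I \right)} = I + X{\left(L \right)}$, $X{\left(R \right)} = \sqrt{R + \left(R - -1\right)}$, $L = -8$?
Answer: $392448078 - 16929 i \sqrt{15} \approx 3.9245 \cdot 10^{8} - 65566.0 i$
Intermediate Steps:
$X{\left(R \right)} = \sqrt{1 + 2 R}$ ($X{\left(R \right)} = \sqrt{R + \left(R + 1\right)} = \sqrt{R + \left(1 + R\right)} = \sqrt{1 + 2 R}$)
$p{\left(I \right)} = I + i \sqrt{15}$ ($p{\left(I \right)} = I + \sqrt{1 + 2 \left(-8\right)} = I + \sqrt{1 - 16} = I + \sqrt{-15} = I + i \sqrt{15}$)
$\left(\left(\left(77 \left(-42\right) - 8\right) + p{\left(-135 \right)}\right) - 19805\right) \left(31202 - 48131\right) = \left(\left(\left(77 \left(-42\right) - 8\right) - \left(135 - i \sqrt{15}\right)\right) - 19805\right) \left(31202 - 48131\right) = \left(\left(\left(-3234 - 8\right) - \left(135 - i \sqrt{15}\right)\right) - 19805\right) \left(-16929\right) = \left(\left(-3242 - \left(135 - i \sqrt{15}\right)\right) - 19805\right) \left(-16929\right) = \left(\left(-3377 + i \sqrt{15}\right) - 19805\right) \left(-16929\right) = \left(-23182 + i \sqrt{15}\right) \left(-16929\right) = 392448078 - 16929 i \sqrt{15}$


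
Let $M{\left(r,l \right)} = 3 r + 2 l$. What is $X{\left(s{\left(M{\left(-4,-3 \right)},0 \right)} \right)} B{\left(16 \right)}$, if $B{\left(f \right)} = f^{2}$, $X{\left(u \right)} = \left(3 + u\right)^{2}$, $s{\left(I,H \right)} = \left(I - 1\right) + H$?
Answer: $65536$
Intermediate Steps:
$M{\left(r,l \right)} = 2 l + 3 r$
$s{\left(I,H \right)} = -1 + H + I$ ($s{\left(I,H \right)} = \left(-1 + I\right) + H = -1 + H + I$)
$X{\left(s{\left(M{\left(-4,-3 \right)},0 \right)} \right)} B{\left(16 \right)} = \left(3 + \left(-1 + 0 + \left(2 \left(-3\right) + 3 \left(-4\right)\right)\right)\right)^{2} \cdot 16^{2} = \left(3 - 19\right)^{2} \cdot 256 = \left(-16\right)^{2} \cdot 256 = 256 \cdot 256 = 65536$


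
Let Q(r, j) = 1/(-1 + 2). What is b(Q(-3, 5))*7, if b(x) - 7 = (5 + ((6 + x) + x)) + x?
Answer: 147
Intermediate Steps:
Q(r, j) = 1 (Q(r, j) = 1/1 = 1)
b(x) = 18 + 3*x (b(x) = 7 + ((5 + ((6 + x) + x)) + x) = 7 + ((5 + (6 + 2*x)) + x) = 7 + ((11 + 2*x) + x) = 7 + (11 + 3*x) = 18 + 3*x)
b(Q(-3, 5))*7 = (18 + 3*1)*7 = (18 + 3)*7 = 21*7 = 147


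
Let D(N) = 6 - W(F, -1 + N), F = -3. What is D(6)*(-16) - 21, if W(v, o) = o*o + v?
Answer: 235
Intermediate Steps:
W(v, o) = v + o**2 (W(v, o) = o**2 + v = v + o**2)
D(N) = 9 - (-1 + N)**2 (D(N) = 6 - (-3 + (-1 + N)**2) = 6 + (3 - (-1 + N)**2) = 9 - (-1 + N)**2)
D(6)*(-16) - 21 = (9 - (-1 + 6)**2)*(-16) - 21 = (9 - 1*5**2)*(-16) - 21 = (9 - 1*25)*(-16) - 21 = (9 - 25)*(-16) - 21 = -16*(-16) - 21 = 256 - 21 = 235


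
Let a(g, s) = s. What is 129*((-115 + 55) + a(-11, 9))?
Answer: -6579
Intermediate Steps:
129*((-115 + 55) + a(-11, 9)) = 129*((-115 + 55) + 9) = 129*(-60 + 9) = 129*(-51) = -6579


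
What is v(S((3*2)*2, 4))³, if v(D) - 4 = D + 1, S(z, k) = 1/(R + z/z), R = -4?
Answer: 2744/27 ≈ 101.63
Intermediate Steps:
S(z, k) = -⅓ (S(z, k) = 1/(-4 + z/z) = 1/(-4 + 1) = 1/(-3) = -⅓)
v(D) = 5 + D (v(D) = 4 + (D + 1) = 4 + (1 + D) = 5 + D)
v(S((3*2)*2, 4))³ = (5 - ⅓)³ = (14/3)³ = 2744/27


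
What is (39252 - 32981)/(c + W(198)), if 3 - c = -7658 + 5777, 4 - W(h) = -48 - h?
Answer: 6271/2134 ≈ 2.9386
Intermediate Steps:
W(h) = 52 + h (W(h) = 4 - (-48 - h) = 4 + (48 + h) = 52 + h)
c = 1884 (c = 3 - (-7658 + 5777) = 3 - 1*(-1881) = 3 + 1881 = 1884)
(39252 - 32981)/(c + W(198)) = (39252 - 32981)/(1884 + (52 + 198)) = 6271/(1884 + 250) = 6271/2134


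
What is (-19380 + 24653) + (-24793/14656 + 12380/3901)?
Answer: 301558248075/57173056 ≈ 5274.5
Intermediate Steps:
(-19380 + 24653) + (-24793/14656 + 12380/3901) = 5273 + (-24793*1/14656 + 12380*(1/3901)) = 5273 + (-24793/14656 + 12380/3901) = 5273 + 84723787/57173056 = 301558248075/57173056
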